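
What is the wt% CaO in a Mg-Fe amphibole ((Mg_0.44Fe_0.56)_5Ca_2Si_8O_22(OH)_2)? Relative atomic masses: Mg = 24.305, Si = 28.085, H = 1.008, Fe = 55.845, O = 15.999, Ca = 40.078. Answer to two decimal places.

M((Mg_0.44Fe_0.56)_5Ca_2Si_8O_22(OH)_2) = 900.665 g/mol; M(CaO) = 56.077 g/mol.
Moles CaO per formula unit = 2 Ca ÷ 1 = 2.0000.
CaO fraction = (2.0000 × 56.077) / 900.665 = 112.154/900.665 = 0.1245.

12.45 wt%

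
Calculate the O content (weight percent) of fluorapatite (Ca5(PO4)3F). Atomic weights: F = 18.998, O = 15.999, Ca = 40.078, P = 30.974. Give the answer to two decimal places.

38.07 weight percent

M(Ca5(PO4)3F) = 504.298 g/mol.
O contributes 12 × 15.999 = 191.988 g per mole.
191.988/504.298 = 0.3807 → 38.07%.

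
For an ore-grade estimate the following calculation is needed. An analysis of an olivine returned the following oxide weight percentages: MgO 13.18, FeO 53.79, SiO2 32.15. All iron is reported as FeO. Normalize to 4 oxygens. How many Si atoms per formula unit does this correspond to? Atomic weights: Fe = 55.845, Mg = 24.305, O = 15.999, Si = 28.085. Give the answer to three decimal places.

0.997 Si apfu

MgO: 13.18/40.304 = 0.32701 mol → 0.32701 mol Mg, 0.32701 mol O.
FeO: 53.79/71.844 = 0.74871 mol → 0.74871 mol Fe, 0.74871 mol O.
SiO2: 32.15/60.083 = 0.53509 mol → 0.53509 mol Si, 1.07018 mol O.
Total oxygen = 2.14590 mol. Normalization factor = 4/2.14590 = 1.86402.
Si per 4 O = 0.53509 × 1.86402 = 0.997.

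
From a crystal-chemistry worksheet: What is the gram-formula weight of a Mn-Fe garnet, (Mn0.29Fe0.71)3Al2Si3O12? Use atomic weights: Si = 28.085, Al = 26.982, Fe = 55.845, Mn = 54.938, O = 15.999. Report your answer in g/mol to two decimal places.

496.95 g/mol

M = 0.87·54.938 + 2.13·55.845 + 2·26.982 + 3·28.085 + 12·15.999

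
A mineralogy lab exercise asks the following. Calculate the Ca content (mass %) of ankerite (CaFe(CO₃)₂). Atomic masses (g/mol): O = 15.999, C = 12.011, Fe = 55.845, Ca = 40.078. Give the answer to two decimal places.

Formula mass = 1·40.078 + 1·55.845 + 2·12.011 + 6·15.999 = 215.939 g/mol, of which 40.078 g is Ca.
So Ca makes up 40.078/215.939 = 0.1856 of the mass, i.e. 18.56%.

18.56 mass %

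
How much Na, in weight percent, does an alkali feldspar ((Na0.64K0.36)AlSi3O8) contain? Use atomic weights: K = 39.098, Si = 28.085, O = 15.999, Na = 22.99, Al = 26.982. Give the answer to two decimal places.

Formula mass = 0.64*22.99 + 0.36*39.098 + 1*26.982 + 3*28.085 + 8*15.999 = 268.018 g/mol, of which 14.714 g is Na.
So Na makes up 14.714/268.018 = 0.0549 of the mass, i.e. 5.49%.

5.49 weight percent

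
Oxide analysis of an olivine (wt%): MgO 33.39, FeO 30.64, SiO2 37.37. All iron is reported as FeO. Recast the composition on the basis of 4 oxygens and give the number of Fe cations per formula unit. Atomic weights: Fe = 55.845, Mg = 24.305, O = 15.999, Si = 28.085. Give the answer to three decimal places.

0.683 Fe apfu

33.39 wt% MgO ÷ 40.304 g/mol = 0.82845 mol, giving 0.82845 Mg and 0.82845 O.
30.64 wt% FeO ÷ 71.844 g/mol = 0.42648 mol, giving 0.42648 Fe and 0.42648 O.
37.37 wt% SiO2 ÷ 60.083 g/mol = 0.62197 mol, giving 0.62197 Si and 1.24394 O.
Oxygen sums to 2.49887; scaling by 4/2.49887 = 1.60072 puts the formula on 4 O.
Fe: 0.42648 × 1.60072 = 0.683 atoms per formula unit.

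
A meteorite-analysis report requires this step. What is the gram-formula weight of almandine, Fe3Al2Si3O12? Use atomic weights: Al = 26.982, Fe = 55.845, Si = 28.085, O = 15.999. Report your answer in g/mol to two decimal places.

M = 3·55.845 + 2·26.982 + 3·28.085 + 12·15.999

497.74 g/mol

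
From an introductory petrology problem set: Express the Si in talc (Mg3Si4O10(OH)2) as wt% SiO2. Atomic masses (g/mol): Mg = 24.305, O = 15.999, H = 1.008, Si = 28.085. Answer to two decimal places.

M(Mg3Si4O10(OH)2) = 379.259 g/mol; M(SiO2) = 60.083 g/mol.
Moles SiO2 per formula unit = 4 Si ÷ 1 = 4.0000.
SiO2 fraction = (4.0000 × 60.083) / 379.259 = 240.332/379.259 = 0.6337.

63.37 wt%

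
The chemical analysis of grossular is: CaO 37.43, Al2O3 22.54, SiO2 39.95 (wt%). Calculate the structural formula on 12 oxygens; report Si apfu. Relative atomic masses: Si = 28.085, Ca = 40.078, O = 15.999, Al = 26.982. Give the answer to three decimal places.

CaO (M=56.077): mol = 0.66748; Ca = 0.66748, O = 0.66748.
Al2O3 (M=101.961): mol = 0.22106; Al = 0.44212, O = 0.66318.
SiO2 (M=60.083): mol = 0.66491; Si = 0.66491, O = 1.32982.
ΣO = 2.66048; factor = 12/ΣO = 4.51046.
Si apfu = 0.66491 × 4.51046 = 2.999.

2.999 Si apfu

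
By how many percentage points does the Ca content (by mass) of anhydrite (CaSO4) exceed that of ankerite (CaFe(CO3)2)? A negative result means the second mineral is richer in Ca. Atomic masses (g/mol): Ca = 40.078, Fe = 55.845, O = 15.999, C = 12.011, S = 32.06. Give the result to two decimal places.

10.88 percentage points

M(CaSO4) = 136.134 g/mol, so wt% Ca = 40.078/136.134 × 100 = 29.44%.
M(CaFe(CO3)2) = 215.939 g/mol, so wt% Ca = 40.078/215.939 × 100 = 18.56%.
29.44 − 18.56 = 10.88 pp.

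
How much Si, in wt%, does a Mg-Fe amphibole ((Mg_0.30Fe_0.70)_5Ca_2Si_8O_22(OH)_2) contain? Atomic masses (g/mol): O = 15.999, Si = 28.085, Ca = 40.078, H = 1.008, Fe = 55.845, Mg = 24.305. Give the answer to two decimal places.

24.35 wt%

Formula mass = 1.50*24.305 + 3.50*55.845 + 2*40.078 + 8*28.085 + 24*15.999 + 2*1.008 = 922.743 g/mol, of which 224.680 g is Si.
So Si makes up 224.680/922.743 = 0.2435 of the mass, i.e. 24.35%.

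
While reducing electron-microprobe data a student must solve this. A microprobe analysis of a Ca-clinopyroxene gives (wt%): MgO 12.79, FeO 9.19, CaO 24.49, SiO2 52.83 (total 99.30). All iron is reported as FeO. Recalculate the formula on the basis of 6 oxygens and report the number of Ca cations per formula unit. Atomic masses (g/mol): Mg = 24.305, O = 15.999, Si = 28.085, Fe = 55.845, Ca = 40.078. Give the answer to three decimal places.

12.79 wt% MgO ÷ 40.304 g/mol = 0.31734 mol, giving 0.31734 Mg and 0.31734 O.
9.19 wt% FeO ÷ 71.844 g/mol = 0.12792 mol, giving 0.12792 Fe and 0.12792 O.
24.49 wt% CaO ÷ 56.077 g/mol = 0.43672 mol, giving 0.43672 Ca and 0.43672 O.
52.83 wt% SiO2 ÷ 60.083 g/mol = 0.87928 mol, giving 0.87928 Si and 1.75856 O.
Oxygen sums to 2.64054; scaling by 6/2.64054 = 2.27226 puts the formula on 6 O.
Ca: 0.43672 × 2.27226 = 0.992 atoms per formula unit.

0.992 Ca apfu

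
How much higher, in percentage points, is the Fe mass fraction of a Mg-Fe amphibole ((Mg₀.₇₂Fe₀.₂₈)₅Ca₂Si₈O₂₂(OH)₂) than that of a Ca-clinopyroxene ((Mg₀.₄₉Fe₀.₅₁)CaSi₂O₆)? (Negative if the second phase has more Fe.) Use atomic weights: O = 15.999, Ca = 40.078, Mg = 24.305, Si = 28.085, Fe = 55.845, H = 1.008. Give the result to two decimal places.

-3.11 percentage points

Fe in (Mg₀.₇₂Fe₀.₂₈)₅Ca₂Si₈O₂₂(OH)₂: molar mass 856.509 g/mol; 1.40×55.845 = 78.183 g → 9.13 wt%.
Fe in (Mg₀.₄₉Fe₀.₅₁)CaSi₂O₆: molar mass 232.632 g/mol; 0.51×55.845 = 28.481 g → 12.24 wt%.
Difference = 9.13 − 12.24 = -3.11 percentage points.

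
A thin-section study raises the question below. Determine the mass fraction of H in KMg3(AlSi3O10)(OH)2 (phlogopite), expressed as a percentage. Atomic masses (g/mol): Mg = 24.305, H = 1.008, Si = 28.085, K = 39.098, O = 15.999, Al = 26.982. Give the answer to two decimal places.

0.48 wt%

M(KMg3(AlSi3O10)(OH)2) = 417.254 g/mol.
H contributes 2 × 1.008 = 2.016 g per mole.
2.016/417.254 = 0.0048 → 0.48%.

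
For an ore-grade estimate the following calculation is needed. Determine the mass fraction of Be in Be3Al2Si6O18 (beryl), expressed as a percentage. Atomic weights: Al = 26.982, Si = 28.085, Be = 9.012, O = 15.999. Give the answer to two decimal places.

5.03 wt%

M(Be3Al2Si6O18) = 537.492 g/mol.
Be contributes 3 × 9.012 = 27.036 g per mole.
27.036/537.492 = 0.0503 → 5.03%.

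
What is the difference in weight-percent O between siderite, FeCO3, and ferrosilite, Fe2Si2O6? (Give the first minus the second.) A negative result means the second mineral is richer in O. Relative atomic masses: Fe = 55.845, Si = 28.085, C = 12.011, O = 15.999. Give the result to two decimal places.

5.05 percentage points

O in FeCO3: molar mass 115.853 g/mol; 3×15.999 = 47.997 g → 41.43 wt%.
O in Fe2Si2O6: molar mass 263.854 g/mol; 6×15.999 = 95.994 g → 36.38 wt%.
Difference = 41.43 − 36.38 = 5.05 percentage points.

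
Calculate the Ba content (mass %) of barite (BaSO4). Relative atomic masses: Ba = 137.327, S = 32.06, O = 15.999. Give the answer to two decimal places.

58.84 mass %

Molar mass of BaSO4: 1*137.327 + 1*32.06 + 4*15.999 = 233.383 g/mol.
Mass of Ba per formula unit: 1 × 137.327 = 137.327 g.
Weight fraction Ba = 137.327 / 233.383 = 0.5884.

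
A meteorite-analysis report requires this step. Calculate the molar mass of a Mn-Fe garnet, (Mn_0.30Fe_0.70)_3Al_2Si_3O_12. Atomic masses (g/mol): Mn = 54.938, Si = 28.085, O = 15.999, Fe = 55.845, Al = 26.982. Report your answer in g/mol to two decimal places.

496.93 g/mol

M = 0.90*54.938 + 2.10*55.845 + 2*26.982 + 3*28.085 + 12*15.999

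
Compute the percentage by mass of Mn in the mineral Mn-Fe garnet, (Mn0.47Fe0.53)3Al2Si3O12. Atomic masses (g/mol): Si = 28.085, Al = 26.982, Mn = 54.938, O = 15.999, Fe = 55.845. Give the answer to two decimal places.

15.60 wt%

Formula mass = 1.41×54.938 + 1.59×55.845 + 2×26.982 + 3×28.085 + 12×15.999 = 496.463 g/mol, of which 77.463 g is Mn.
So Mn makes up 77.463/496.463 = 0.1560 of the mass, i.e. 15.60%.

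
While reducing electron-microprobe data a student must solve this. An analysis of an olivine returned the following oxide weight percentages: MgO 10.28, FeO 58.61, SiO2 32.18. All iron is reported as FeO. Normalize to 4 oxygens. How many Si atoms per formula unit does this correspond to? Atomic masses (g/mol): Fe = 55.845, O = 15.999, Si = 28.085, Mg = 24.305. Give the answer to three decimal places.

MgO (M=40.304): mol = 0.25506; Mg = 0.25506, O = 0.25506.
FeO (M=71.844): mol = 0.81580; Fe = 0.81580, O = 0.81580.
SiO2 (M=60.083): mol = 0.53559; Si = 0.53559, O = 1.07118.
ΣO = 2.14204; factor = 4/ΣO = 1.86738.
Si apfu = 0.53559 × 1.86738 = 1.000.

1.000 Si apfu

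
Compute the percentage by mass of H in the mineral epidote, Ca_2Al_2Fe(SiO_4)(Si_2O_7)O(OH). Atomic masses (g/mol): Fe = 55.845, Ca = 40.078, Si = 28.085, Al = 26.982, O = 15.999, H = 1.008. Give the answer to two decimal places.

0.21 weight percent

Molar mass of Ca_2Al_2Fe(SiO_4)(Si_2O_7)O(OH): 2×40.078 + 2×26.982 + 1×55.845 + 3×28.085 + 13×15.999 + 1×1.008 = 483.215 g/mol.
Mass of H per formula unit: 1 × 1.008 = 1.008 g.
Weight fraction H = 1.008 / 483.215 = 0.0021.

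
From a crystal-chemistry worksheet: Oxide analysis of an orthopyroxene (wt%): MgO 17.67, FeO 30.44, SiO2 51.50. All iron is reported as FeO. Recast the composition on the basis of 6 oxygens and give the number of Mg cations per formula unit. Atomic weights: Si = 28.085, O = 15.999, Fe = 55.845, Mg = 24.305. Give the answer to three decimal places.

MgO: 17.67/40.304 = 0.43842 mol → 0.43842 mol Mg, 0.43842 mol O.
FeO: 30.44/71.844 = 0.42370 mol → 0.42370 mol Fe, 0.42370 mol O.
SiO2: 51.50/60.083 = 0.85715 mol → 0.85715 mol Si, 1.71430 mol O.
Total oxygen = 2.57642 mol. Normalization factor = 6/2.57642 = 2.32881.
Mg per 6 O = 0.43842 × 2.32881 = 1.021.

1.021 Mg apfu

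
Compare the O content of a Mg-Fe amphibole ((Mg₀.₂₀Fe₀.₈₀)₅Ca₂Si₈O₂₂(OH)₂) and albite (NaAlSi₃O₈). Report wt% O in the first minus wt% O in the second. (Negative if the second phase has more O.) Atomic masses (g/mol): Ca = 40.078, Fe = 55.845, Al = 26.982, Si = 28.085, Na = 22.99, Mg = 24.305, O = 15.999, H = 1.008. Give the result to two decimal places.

-7.90 percentage points

M((Mg₀.₂₀Fe₀.₈₀)₅Ca₂Si₈O₂₂(OH)₂) = 938.513 g/mol, so wt% O = 383.976/938.513 × 100 = 40.91%.
M(NaAlSi₃O₈) = 262.219 g/mol, so wt% O = 127.992/262.219 × 100 = 48.81%.
40.91 − 48.81 = -7.90 pp.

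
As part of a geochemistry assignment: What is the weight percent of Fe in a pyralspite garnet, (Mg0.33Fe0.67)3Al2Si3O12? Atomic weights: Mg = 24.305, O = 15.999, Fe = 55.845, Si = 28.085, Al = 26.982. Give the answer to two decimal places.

Molar mass of (Mg0.33Fe0.67)3Al2Si3O12: 0.99*24.305 + 2.01*55.845 + 2*26.982 + 3*28.085 + 12*15.999 = 466.517 g/mol.
Mass of Fe per formula unit: 2.01 × 55.845 = 112.248 g.
Weight fraction Fe = 112.248 / 466.517 = 0.2406.

24.06 wt%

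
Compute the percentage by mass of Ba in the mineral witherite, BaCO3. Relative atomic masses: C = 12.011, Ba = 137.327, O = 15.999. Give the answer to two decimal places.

Molar mass of BaCO3: 1·137.327 + 1·12.011 + 3·15.999 = 197.335 g/mol.
Mass of Ba per formula unit: 1 × 137.327 = 137.327 g.
Weight fraction Ba = 137.327 / 197.335 = 0.6959.

69.59 weight percent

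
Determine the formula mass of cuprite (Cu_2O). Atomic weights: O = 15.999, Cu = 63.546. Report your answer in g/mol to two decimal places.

143.09 g/mol

The formula mass is the sum 2(63.546) + 1(15.999).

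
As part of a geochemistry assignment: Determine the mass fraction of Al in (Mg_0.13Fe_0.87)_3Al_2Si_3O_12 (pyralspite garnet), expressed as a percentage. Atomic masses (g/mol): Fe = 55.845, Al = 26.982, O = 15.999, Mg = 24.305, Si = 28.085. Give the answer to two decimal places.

11.12 mass %

Formula mass = 0.39·24.305 + 2.61·55.845 + 2·26.982 + 3·28.085 + 12·15.999 = 485.441 g/mol, of which 53.964 g is Al.
So Al makes up 53.964/485.441 = 0.1112 of the mass, i.e. 11.12%.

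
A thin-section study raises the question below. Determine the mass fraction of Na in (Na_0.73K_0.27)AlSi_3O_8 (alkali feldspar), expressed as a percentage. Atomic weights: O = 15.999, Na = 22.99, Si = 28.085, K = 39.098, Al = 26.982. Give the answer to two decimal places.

Formula mass = 0.73*22.99 + 0.27*39.098 + 1*26.982 + 3*28.085 + 8*15.999 = 266.568 g/mol, of which 16.783 g is Na.
So Na makes up 16.783/266.568 = 0.0630 of the mass, i.e. 6.30%.

6.30 weight percent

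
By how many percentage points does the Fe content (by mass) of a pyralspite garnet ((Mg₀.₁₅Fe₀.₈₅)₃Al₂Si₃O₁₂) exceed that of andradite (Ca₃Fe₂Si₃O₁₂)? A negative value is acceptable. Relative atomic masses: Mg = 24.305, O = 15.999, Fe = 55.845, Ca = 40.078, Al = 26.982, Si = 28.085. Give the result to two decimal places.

Fe in (Mg₀.₁₅Fe₀.₈₅)₃Al₂Si₃O₁₂: molar mass 483.549 g/mol; 2.55×55.845 = 142.405 g → 29.45 wt%.
Fe in Ca₃Fe₂Si₃O₁₂: molar mass 508.167 g/mol; 2×55.845 = 111.690 g → 21.98 wt%.
Difference = 29.45 − 21.98 = 7.47 percentage points.

7.47 percentage points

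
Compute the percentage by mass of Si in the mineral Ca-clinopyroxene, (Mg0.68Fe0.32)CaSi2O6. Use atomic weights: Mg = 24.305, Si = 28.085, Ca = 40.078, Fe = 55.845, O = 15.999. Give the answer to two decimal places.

Formula mass = 0.68*24.305 + 0.32*55.845 + 1*40.078 + 2*28.085 + 6*15.999 = 226.640 g/mol, of which 56.170 g is Si.
So Si makes up 56.170/226.640 = 0.2478 of the mass, i.e. 24.78%.

24.78 wt%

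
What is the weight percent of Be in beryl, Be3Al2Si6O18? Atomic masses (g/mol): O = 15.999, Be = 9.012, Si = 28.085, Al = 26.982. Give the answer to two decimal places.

5.03 mass %

M(Be3Al2Si6O18) = 537.492 g/mol.
Be contributes 3 × 9.012 = 27.036 g per mole.
27.036/537.492 = 0.0503 → 5.03%.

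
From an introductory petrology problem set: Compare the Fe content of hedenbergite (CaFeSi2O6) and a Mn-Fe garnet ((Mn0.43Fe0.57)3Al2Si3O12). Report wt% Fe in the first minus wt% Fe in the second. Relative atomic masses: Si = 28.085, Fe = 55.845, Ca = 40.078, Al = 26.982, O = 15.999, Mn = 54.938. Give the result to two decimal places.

3.28 percentage points

Fe in CaFeSi2O6: molar mass 248.087 g/mol; 1×55.845 = 55.845 g → 22.51 wt%.
Fe in (Mn0.43Fe0.57)3Al2Si3O12: molar mass 496.572 g/mol; 1.71×55.845 = 95.495 g → 19.23 wt%.
Difference = 22.51 − 19.23 = 3.28 percentage points.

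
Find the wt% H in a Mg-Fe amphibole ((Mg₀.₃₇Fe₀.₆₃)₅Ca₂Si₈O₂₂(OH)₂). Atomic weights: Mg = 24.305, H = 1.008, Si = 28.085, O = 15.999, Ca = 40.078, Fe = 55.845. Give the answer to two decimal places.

Formula mass = 1.85*24.305 + 3.15*55.845 + 2*40.078 + 8*28.085 + 24*15.999 + 2*1.008 = 911.704 g/mol, of which 2.016 g is H.
So H makes up 2.016/911.704 = 0.0022 of the mass, i.e. 0.22%.

0.22 mass %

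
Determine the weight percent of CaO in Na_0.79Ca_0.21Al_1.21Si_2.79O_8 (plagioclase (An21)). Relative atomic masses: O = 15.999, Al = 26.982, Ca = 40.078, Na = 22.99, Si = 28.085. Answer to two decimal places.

4.43 wt%

Formula mass = 265.576 g/mol.
0.21 Ca → 0.2100 mol CaO per formula unit; M(CaO) = 56.077, so CaO mass = 11.776 g.
11.776/265.576 × 100 = 4.43 wt%.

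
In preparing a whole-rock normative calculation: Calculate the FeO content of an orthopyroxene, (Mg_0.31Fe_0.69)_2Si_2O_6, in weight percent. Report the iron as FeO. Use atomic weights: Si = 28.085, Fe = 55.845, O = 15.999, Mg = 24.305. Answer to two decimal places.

40.58 wt%

Molar mass of (Mg_0.31Fe_0.69)_2Si_2O_6 = 0.62*24.305 + 1.38*55.845 + 2*28.085 + 6*15.999 = 244.299 g/mol.
Each formula unit contains 1.38 Fe, equivalent to 1.38/1 = 1.3800 mol FeO.
M(FeO) = 1×55.845 + 1×15.999 = 71.844 g/mol.
Mass of FeO per formula unit = 1.3800 × 71.844 = 99.145 g.
FeO wt% = 99.145 / 244.299 × 100 = 40.58%.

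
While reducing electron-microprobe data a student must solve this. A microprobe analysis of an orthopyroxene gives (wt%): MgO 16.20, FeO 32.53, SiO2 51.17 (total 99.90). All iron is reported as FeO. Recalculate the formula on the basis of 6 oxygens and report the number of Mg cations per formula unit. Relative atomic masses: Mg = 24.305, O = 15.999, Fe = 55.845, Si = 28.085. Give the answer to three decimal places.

0.943 Mg apfu

16.20 wt% MgO ÷ 40.304 g/mol = 0.40195 mol, giving 0.40195 Mg and 0.40195 O.
32.53 wt% FeO ÷ 71.844 g/mol = 0.45279 mol, giving 0.45279 Fe and 0.45279 O.
51.17 wt% SiO2 ÷ 60.083 g/mol = 0.85166 mol, giving 0.85166 Si and 1.70332 O.
Oxygen sums to 2.55806; scaling by 6/2.55806 = 2.34553 puts the formula on 6 O.
Mg: 0.40195 × 2.34553 = 0.943 atoms per formula unit.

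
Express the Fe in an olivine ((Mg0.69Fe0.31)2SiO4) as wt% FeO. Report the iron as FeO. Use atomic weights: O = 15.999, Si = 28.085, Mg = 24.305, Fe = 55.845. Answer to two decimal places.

Formula mass = 160.246 g/mol.
0.62 Fe → 0.6200 mol FeO per formula unit; M(FeO) = 71.844, so FeO mass = 44.543 g.
44.543/160.246 × 100 = 27.80 wt%.

27.80 wt%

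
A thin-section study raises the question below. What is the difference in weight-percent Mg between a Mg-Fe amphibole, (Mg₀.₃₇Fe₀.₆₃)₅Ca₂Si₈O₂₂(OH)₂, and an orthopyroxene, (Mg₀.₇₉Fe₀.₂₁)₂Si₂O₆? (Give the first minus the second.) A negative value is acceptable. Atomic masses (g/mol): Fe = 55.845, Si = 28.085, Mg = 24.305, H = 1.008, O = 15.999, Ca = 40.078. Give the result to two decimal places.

Mg in (Mg₀.₃₇Fe₀.₆₃)₅Ca₂Si₈O₂₂(OH)₂: molar mass 911.704 g/mol; 1.85×24.305 = 44.964 g → 4.93 wt%.
Mg in (Mg₀.₇₉Fe₀.₂₁)₂Si₂O₆: molar mass 214.021 g/mol; 1.58×24.305 = 38.402 g → 17.94 wt%.
Difference = 4.93 − 17.94 = -13.01 percentage points.

-13.01 percentage points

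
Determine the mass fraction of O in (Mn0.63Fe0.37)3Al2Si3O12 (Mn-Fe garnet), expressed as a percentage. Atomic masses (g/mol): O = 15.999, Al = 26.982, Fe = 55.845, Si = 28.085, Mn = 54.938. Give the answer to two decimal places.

38.71 weight percent

Formula mass = 1.89*54.938 + 1.11*55.845 + 2*26.982 + 3*28.085 + 12*15.999 = 496.028 g/mol, of which 191.988 g is O.
So O makes up 191.988/496.028 = 0.3871 of the mass, i.e. 38.71%.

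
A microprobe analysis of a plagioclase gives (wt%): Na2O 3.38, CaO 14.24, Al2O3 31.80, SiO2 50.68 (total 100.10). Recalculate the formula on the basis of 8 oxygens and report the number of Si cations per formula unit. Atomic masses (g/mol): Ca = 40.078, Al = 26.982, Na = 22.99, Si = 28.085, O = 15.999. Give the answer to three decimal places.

2.302 Si apfu

3.38 wt% Na2O ÷ 61.979 g/mol = 0.05453 mol, giving 0.10906 Na and 0.05453 O.
14.24 wt% CaO ÷ 56.077 g/mol = 0.25394 mol, giving 0.25394 Ca and 0.25394 O.
31.80 wt% Al2O3 ÷ 101.961 g/mol = 0.31188 mol, giving 0.62376 Al and 0.93564 O.
50.68 wt% SiO2 ÷ 60.083 g/mol = 0.84350 mol, giving 0.84350 Si and 1.68700 O.
Oxygen sums to 2.93111; scaling by 8/2.93111 = 2.72934 puts the formula on 8 O.
Si: 0.84350 × 2.72934 = 2.302 atoms per formula unit.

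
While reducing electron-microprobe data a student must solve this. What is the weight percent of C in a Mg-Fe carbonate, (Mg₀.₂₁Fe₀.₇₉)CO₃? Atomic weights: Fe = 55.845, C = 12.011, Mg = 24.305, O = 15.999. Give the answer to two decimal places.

11.00 weight percent

Molar mass of (Mg₀.₂₁Fe₀.₇₉)CO₃: 0.21·24.305 + 0.79·55.845 + 1·12.011 + 3·15.999 = 109.230 g/mol.
Mass of C per formula unit: 1 × 12.011 = 12.011 g.
Weight fraction C = 12.011 / 109.230 = 0.1100.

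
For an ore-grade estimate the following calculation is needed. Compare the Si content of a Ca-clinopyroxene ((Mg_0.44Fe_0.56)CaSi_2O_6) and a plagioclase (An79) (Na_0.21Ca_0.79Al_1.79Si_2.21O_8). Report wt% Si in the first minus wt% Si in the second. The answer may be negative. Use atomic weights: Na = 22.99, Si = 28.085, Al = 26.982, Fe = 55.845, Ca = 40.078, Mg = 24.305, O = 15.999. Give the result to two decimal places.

M((Mg_0.44Fe_0.56)CaSi_2O_6) = 234.209 g/mol, so wt% Si = 56.170/234.209 × 100 = 23.98%.
M(Na_0.21Ca_0.79Al_1.79Si_2.21O_8) = 274.847 g/mol, so wt% Si = 62.068/274.847 × 100 = 22.58%.
23.98 − 22.58 = 1.40 pp.

1.40 percentage points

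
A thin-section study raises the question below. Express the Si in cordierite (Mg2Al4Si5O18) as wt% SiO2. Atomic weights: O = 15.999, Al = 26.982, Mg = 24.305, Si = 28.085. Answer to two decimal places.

51.36 wt%

M(Mg2Al4Si5O18) = 584.945 g/mol; M(SiO2) = 60.083 g/mol.
Moles SiO2 per formula unit = 5 Si ÷ 1 = 5.0000.
SiO2 fraction = (5.0000 × 60.083) / 584.945 = 300.415/584.945 = 0.5136.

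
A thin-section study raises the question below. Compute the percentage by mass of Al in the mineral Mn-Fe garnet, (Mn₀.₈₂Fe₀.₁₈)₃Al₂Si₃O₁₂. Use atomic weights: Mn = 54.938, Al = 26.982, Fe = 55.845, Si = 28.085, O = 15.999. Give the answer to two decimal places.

10.89 weight percent

Molar mass of (Mn₀.₈₂Fe₀.₁₈)₃Al₂Si₃O₁₂: 2.46·54.938 + 0.54·55.845 + 2·26.982 + 3·28.085 + 12·15.999 = 495.511 g/mol.
Mass of Al per formula unit: 2 × 26.982 = 53.964 g.
Weight fraction Al = 53.964 / 495.511 = 0.1089.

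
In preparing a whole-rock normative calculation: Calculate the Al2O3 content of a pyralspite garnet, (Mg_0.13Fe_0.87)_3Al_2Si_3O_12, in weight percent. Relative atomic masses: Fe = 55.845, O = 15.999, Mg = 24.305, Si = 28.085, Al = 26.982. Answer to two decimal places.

21.00 wt%

M((Mg_0.13Fe_0.87)_3Al_2Si_3O_12) = 485.441 g/mol; M(Al2O3) = 101.961 g/mol.
Moles Al2O3 per formula unit = 2 Al ÷ 2 = 1.0000.
Al2O3 fraction = (1.0000 × 101.961) / 485.441 = 101.961/485.441 = 0.2100.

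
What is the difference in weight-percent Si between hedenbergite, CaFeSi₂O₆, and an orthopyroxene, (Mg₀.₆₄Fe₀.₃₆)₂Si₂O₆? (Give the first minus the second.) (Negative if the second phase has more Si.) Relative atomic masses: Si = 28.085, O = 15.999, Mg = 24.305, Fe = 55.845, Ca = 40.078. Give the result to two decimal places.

-2.49 percentage points

First mineral: 56.170 g Si in 248.087 g formula = 22.64 wt% Si.
Second mineral: 56.170 g Si in 223.483 g formula = 25.13 wt% Si.
22.64% − 25.13% gives a difference of -2.49 percentage points.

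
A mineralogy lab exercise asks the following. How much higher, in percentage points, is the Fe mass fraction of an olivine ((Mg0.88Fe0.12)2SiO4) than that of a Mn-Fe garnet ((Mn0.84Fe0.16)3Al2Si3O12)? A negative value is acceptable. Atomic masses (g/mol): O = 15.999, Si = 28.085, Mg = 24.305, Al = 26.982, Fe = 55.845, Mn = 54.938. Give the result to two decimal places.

First mineral: 13.403 g Fe in 148.261 g formula = 9.04 wt% Fe.
Second mineral: 26.806 g Fe in 495.456 g formula = 5.41 wt% Fe.
9.04% − 5.41% gives a difference of 3.63 percentage points.

3.63 percentage points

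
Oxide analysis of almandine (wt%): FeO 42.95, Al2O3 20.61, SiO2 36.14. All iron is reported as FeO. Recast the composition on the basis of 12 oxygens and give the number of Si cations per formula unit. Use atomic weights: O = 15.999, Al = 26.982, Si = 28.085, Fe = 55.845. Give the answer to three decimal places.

42.95 wt% FeO ÷ 71.844 g/mol = 0.59782 mol, giving 0.59782 Fe and 0.59782 O.
20.61 wt% Al2O3 ÷ 101.961 g/mol = 0.20214 mol, giving 0.40428 Al and 0.60642 O.
36.14 wt% SiO2 ÷ 60.083 g/mol = 0.60150 mol, giving 0.60150 Si and 1.20300 O.
Oxygen sums to 2.40724; scaling by 12/2.40724 = 4.98496 puts the formula on 12 O.
Si: 0.60150 × 4.98496 = 2.998 atoms per formula unit.

2.998 Si apfu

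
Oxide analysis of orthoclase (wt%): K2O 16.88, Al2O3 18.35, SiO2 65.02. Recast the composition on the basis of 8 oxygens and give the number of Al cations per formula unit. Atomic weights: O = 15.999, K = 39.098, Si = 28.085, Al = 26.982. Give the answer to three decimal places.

0.999 Al apfu

16.88 wt% K2O ÷ 94.195 g/mol = 0.17920 mol, giving 0.35840 K and 0.17920 O.
18.35 wt% Al2O3 ÷ 101.961 g/mol = 0.17997 mol, giving 0.35994 Al and 0.53991 O.
65.02 wt% SiO2 ÷ 60.083 g/mol = 1.08217 mol, giving 1.08217 Si and 2.16434 O.
Oxygen sums to 2.88345; scaling by 8/2.88345 = 2.77445 puts the formula on 8 O.
Al: 0.35994 × 2.77445 = 0.999 atoms per formula unit.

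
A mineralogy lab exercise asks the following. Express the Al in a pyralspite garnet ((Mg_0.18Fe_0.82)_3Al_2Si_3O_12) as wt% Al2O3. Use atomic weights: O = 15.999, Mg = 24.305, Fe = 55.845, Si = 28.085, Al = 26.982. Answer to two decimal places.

21.21 wt%

Molar mass of (Mg_0.18Fe_0.82)_3Al_2Si_3O_12 = 0.54×24.305 + 2.46×55.845 + 2×26.982 + 3×28.085 + 12×15.999 = 480.710 g/mol.
Each formula unit contains 2 Al, equivalent to 2/2 = 1.0000 mol Al2O3.
M(Al2O3) = 2×26.982 + 3×15.999 = 101.961 g/mol.
Mass of Al2O3 per formula unit = 1.0000 × 101.961 = 101.961 g.
Al2O3 wt% = 101.961 / 480.710 × 100 = 21.21%.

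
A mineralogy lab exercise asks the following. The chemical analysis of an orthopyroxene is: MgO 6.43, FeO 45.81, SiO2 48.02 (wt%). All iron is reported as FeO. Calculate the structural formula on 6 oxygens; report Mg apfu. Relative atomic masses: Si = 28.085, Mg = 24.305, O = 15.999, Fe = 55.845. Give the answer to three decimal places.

0.400 Mg apfu

MgO: 6.43/40.304 = 0.15954 mol → 0.15954 mol Mg, 0.15954 mol O.
FeO: 45.81/71.844 = 0.63763 mol → 0.63763 mol Fe, 0.63763 mol O.
SiO2: 48.02/60.083 = 0.79923 mol → 0.79923 mol Si, 1.59846 mol O.
Total oxygen = 2.39563 mol. Normalization factor = 6/2.39563 = 2.50456.
Mg per 6 O = 0.15954 × 2.50456 = 0.400.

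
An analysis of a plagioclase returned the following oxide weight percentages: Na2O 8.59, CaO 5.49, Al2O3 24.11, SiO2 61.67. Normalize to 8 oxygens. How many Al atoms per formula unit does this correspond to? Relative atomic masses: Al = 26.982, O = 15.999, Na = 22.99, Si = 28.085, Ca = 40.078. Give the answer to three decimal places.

Na2O (M=61.979): mol = 0.13860; Na = 0.27720, O = 0.13860.
CaO (M=56.077): mol = 0.09790; Ca = 0.09790, O = 0.09790.
Al2O3 (M=101.961): mol = 0.23646; Al = 0.47292, O = 0.70938.
SiO2 (M=60.083): mol = 1.02641; Si = 1.02641, O = 2.05282.
ΣO = 2.99870; factor = 8/ΣO = 2.66782.
Al apfu = 0.47292 × 2.66782 = 1.262.

1.262 Al apfu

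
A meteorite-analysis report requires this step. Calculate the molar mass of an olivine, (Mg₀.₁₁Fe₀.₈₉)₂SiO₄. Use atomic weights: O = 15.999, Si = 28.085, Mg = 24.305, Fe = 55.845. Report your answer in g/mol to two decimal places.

196.83 g/mol

Mg: 0.22 × 24.305 = 5.3471
Fe: 1.78 × 55.845 = 99.4041
Si: 1 × 28.085 = 28.0850
O: 4 × 15.999 = 63.9960
Summing the contributions gives the formula mass.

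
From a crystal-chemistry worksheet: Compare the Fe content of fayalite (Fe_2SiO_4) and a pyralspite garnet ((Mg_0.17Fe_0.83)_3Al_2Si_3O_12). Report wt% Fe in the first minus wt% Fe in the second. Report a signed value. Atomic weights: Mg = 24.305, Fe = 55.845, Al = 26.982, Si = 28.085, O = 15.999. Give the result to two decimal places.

25.94 percentage points

Fe in Fe_2SiO_4: molar mass 203.771 g/mol; 2×55.845 = 111.690 g → 54.81 wt%.
Fe in (Mg_0.17Fe_0.83)_3Al_2Si_3O_12: molar mass 481.657 g/mol; 2.49×55.845 = 139.054 g → 28.87 wt%.
Difference = 54.81 − 28.87 = 25.94 percentage points.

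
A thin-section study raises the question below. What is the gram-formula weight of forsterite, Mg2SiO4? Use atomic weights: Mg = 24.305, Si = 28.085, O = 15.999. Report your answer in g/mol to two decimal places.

Mg: 2 × 24.305 = 48.6100
Si: 1 × 28.085 = 28.0850
O: 4 × 15.999 = 63.9960
Summing the contributions gives the formula mass.

140.69 g/mol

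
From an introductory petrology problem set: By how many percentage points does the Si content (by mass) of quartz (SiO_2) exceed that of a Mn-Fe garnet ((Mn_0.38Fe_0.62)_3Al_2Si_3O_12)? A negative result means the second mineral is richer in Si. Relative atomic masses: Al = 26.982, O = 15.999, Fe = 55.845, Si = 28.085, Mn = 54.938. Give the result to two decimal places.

Si in SiO_2: molar mass 60.083 g/mol; 1×28.085 = 28.085 g → 46.74 wt%.
Si in (Mn_0.38Fe_0.62)_3Al_2Si_3O_12: molar mass 496.708 g/mol; 3×28.085 = 84.255 g → 16.96 wt%.
Difference = 46.74 − 16.96 = 29.78 percentage points.

29.78 percentage points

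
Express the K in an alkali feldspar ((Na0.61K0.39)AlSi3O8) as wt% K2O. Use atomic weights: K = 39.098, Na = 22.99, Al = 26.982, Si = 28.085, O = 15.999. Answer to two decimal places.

6.84 wt%

Formula mass = 268.501 g/mol.
0.39 K → 0.1950 mol K2O per formula unit; M(K2O) = 94.195, so K2O mass = 18.368 g.
18.368/268.501 × 100 = 6.84 wt%.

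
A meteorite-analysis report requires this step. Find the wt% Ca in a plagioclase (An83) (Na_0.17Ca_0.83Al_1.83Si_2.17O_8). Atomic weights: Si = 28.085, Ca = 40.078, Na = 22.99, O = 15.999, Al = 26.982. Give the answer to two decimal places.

12.07 mass %

M(Na_0.17Ca_0.83Al_1.83Si_2.17O_8) = 275.487 g/mol.
Ca contributes 0.83 × 40.078 = 33.265 g per mole.
33.265/275.487 = 0.1207 → 12.07%.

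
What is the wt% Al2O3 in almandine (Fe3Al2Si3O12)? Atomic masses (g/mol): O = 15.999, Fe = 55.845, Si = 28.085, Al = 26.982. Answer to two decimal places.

20.48 wt%

Formula mass = 497.742 g/mol.
2 Al → 1.0000 mol Al2O3 per formula unit; M(Al2O3) = 101.961, so Al2O3 mass = 101.961 g.
101.961/497.742 × 100 = 20.48 wt%.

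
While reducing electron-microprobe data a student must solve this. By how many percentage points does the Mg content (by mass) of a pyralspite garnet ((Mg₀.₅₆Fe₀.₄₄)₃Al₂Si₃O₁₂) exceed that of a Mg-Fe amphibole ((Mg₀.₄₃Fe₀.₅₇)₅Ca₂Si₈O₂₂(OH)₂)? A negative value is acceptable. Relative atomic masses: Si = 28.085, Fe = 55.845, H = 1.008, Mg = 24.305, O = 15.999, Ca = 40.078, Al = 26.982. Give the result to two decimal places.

3.39 percentage points

Mg in (Mg₀.₅₆Fe₀.₄₄)₃Al₂Si₃O₁₂: molar mass 444.755 g/mol; 1.68×24.305 = 40.832 g → 9.18 wt%.
Mg in (Mg₀.₄₃Fe₀.₅₇)₅Ca₂Si₈O₂₂(OH)₂: molar mass 902.242 g/mol; 2.15×24.305 = 52.256 g → 5.79 wt%.
Difference = 9.18 − 5.79 = 3.39 percentage points.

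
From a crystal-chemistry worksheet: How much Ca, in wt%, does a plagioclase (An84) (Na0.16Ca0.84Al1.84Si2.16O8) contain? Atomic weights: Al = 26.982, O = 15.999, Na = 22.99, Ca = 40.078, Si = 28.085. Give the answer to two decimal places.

12.21 wt%

Formula mass = 0.16×22.99 + 0.84×40.078 + 1.84×26.982 + 2.16×28.085 + 8×15.999 = 275.646 g/mol, of which 33.666 g is Ca.
So Ca makes up 33.666/275.646 = 0.1221 of the mass, i.e. 12.21%.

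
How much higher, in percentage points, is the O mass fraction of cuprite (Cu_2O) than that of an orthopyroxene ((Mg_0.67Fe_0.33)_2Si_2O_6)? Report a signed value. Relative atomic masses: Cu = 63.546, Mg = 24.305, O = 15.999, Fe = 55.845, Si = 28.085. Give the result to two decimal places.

First mineral: 15.999 g O in 143.091 g formula = 11.18 wt% O.
Second mineral: 95.994 g O in 221.590 g formula = 43.32 wt% O.
11.18% − 43.32% gives a difference of -32.14 percentage points.

-32.14 percentage points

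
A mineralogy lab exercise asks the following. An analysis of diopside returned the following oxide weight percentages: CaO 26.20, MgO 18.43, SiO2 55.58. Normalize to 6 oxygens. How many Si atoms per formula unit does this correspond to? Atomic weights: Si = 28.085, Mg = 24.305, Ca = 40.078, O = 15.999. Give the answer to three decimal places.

2.000 Si apfu

26.20 wt% CaO ÷ 56.077 g/mol = 0.46721 mol, giving 0.46721 Ca and 0.46721 O.
18.43 wt% MgO ÷ 40.304 g/mol = 0.45727 mol, giving 0.45727 Mg and 0.45727 O.
55.58 wt% SiO2 ÷ 60.083 g/mol = 0.92505 mol, giving 0.92505 Si and 1.85010 O.
Oxygen sums to 2.77458; scaling by 6/2.77458 = 2.16249 puts the formula on 6 O.
Si: 0.92505 × 2.16249 = 2.000 atoms per formula unit.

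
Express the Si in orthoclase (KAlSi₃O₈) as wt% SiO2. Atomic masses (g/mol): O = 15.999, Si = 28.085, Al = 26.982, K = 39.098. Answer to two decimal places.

M(KAlSi₃O₈) = 278.327 g/mol; M(SiO2) = 60.083 g/mol.
Moles SiO2 per formula unit = 3 Si ÷ 1 = 3.0000.
SiO2 fraction = (3.0000 × 60.083) / 278.327 = 180.249/278.327 = 0.6476.

64.76 wt%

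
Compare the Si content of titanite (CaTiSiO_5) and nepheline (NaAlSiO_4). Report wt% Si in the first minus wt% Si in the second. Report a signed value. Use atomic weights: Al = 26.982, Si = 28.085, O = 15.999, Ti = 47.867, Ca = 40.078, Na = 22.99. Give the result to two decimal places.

-5.44 percentage points

M(CaTiSiO_5) = 196.025 g/mol, so wt% Si = 28.085/196.025 × 100 = 14.33%.
M(NaAlSiO_4) = 142.053 g/mol, so wt% Si = 28.085/142.053 × 100 = 19.77%.
14.33 − 19.77 = -5.44 pp.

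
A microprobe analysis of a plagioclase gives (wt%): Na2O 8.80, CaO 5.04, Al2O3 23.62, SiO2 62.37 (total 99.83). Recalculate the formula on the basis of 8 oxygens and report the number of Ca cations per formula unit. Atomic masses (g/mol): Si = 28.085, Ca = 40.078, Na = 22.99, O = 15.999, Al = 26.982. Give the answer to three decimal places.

Na2O (M=61.979): mol = 0.14198; Na = 0.28396, O = 0.14198.
CaO (M=56.077): mol = 0.08988; Ca = 0.08988, O = 0.08988.
Al2O3 (M=101.961): mol = 0.23166; Al = 0.46332, O = 0.69498.
SiO2 (M=60.083): mol = 1.03806; Si = 1.03806, O = 2.07612.
ΣO = 3.00296; factor = 8/ΣO = 2.66404.
Ca apfu = 0.08988 × 2.66404 = 0.239.

0.239 Ca apfu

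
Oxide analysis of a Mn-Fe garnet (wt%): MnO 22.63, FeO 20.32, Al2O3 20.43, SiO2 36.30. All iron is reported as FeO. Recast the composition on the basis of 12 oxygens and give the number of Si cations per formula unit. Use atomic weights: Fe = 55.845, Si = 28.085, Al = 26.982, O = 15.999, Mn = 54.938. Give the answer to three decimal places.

3.007 Si apfu

22.63 wt% MnO ÷ 70.937 g/mol = 0.31902 mol, giving 0.31902 Mn and 0.31902 O.
20.32 wt% FeO ÷ 71.844 g/mol = 0.28284 mol, giving 0.28284 Fe and 0.28284 O.
20.43 wt% Al2O3 ÷ 101.961 g/mol = 0.20037 mol, giving 0.40074 Al and 0.60111 O.
36.30 wt% SiO2 ÷ 60.083 g/mol = 0.60416 mol, giving 0.60416 Si and 1.20832 O.
Oxygen sums to 2.41129; scaling by 12/2.41129 = 4.97659 puts the formula on 12 O.
Si: 0.60416 × 4.97659 = 3.007 atoms per formula unit.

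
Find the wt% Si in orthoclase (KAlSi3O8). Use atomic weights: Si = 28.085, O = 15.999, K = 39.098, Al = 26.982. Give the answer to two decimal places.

Molar mass of KAlSi3O8: 1×39.098 + 1×26.982 + 3×28.085 + 8×15.999 = 278.327 g/mol.
Mass of Si per formula unit: 3 × 28.085 = 84.255 g.
Weight fraction Si = 84.255 / 278.327 = 0.3027.

30.27 mass %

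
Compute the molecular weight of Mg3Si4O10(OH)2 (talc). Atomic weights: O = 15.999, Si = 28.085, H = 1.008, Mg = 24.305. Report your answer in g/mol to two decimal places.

Mg: 3 × 24.305 = 72.9150
Si: 4 × 28.085 = 112.3400
O: 12 × 15.999 = 191.9880
H: 2 × 1.008 = 2.0160
Summing the contributions gives the formula mass.

379.26 g/mol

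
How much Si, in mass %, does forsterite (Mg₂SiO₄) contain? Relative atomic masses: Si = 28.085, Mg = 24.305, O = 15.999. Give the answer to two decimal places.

19.96 mass %

M(Mg₂SiO₄) = 140.691 g/mol.
Si contributes 1 × 28.085 = 28.085 g per mole.
28.085/140.691 = 0.1996 → 19.96%.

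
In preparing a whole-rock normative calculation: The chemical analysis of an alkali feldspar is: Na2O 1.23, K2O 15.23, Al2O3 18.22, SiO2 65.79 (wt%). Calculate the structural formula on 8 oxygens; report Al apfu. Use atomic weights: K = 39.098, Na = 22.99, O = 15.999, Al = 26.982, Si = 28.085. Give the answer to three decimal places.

Na2O (M=61.979): mol = 0.01985; Na = 0.03970, O = 0.01985.
K2O (M=94.195): mol = 0.16169; K = 0.32338, O = 0.16169.
Al2O3 (M=101.961): mol = 0.17870; Al = 0.35740, O = 0.53610.
SiO2 (M=60.083): mol = 1.09499; Si = 1.09499, O = 2.18998.
ΣO = 2.90762; factor = 8/ΣO = 2.75139.
Al apfu = 0.35740 × 2.75139 = 0.983.

0.983 Al apfu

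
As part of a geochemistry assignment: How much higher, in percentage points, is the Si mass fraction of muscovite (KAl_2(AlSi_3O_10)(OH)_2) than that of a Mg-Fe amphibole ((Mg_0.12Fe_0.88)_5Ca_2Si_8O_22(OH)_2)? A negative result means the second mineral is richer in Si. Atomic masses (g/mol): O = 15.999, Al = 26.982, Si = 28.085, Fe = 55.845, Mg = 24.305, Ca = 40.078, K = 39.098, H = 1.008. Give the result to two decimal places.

-2.47 percentage points

First mineral: 84.255 g Si in 398.303 g formula = 21.15 wt% Si.
Second mineral: 224.680 g Si in 951.129 g formula = 23.62 wt% Si.
21.15% − 23.62% gives a difference of -2.47 percentage points.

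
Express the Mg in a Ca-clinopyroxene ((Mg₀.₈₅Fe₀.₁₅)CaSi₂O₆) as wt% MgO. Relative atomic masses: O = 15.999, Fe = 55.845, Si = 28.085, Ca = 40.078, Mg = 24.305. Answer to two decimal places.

15.48 wt%

M((Mg₀.₈₅Fe₀.₁₅)CaSi₂O₆) = 221.278 g/mol; M(MgO) = 40.304 g/mol.
Moles MgO per formula unit = 0.85 Mg ÷ 1 = 0.8500.
MgO fraction = (0.8500 × 40.304) / 221.278 = 34.258/221.278 = 0.1548.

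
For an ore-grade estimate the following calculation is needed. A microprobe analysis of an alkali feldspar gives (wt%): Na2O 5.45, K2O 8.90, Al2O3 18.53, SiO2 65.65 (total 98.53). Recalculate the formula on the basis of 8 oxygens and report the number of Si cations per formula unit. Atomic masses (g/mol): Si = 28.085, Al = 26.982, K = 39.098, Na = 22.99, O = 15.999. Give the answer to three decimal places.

5.45 wt% Na2O ÷ 61.979 g/mol = 0.08793 mol, giving 0.17586 Na and 0.08793 O.
8.90 wt% K2O ÷ 94.195 g/mol = 0.09448 mol, giving 0.18896 K and 0.09448 O.
18.53 wt% Al2O3 ÷ 101.961 g/mol = 0.18174 mol, giving 0.36348 Al and 0.54522 O.
65.65 wt% SiO2 ÷ 60.083 g/mol = 1.09266 mol, giving 1.09266 Si and 2.18532 O.
Oxygen sums to 2.91295; scaling by 8/2.91295 = 2.74636 puts the formula on 8 O.
Si: 1.09266 × 2.74636 = 3.001 atoms per formula unit.

3.001 Si apfu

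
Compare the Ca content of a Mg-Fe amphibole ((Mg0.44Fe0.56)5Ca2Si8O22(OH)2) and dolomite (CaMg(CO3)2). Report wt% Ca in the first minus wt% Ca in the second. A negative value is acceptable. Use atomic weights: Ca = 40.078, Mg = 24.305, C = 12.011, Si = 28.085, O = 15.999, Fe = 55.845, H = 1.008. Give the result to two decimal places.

Ca in (Mg0.44Fe0.56)5Ca2Si8O22(OH)2: molar mass 900.665 g/mol; 2×40.078 = 80.156 g → 8.90 wt%.
Ca in CaMg(CO3)2: molar mass 184.399 g/mol; 1×40.078 = 40.078 g → 21.73 wt%.
Difference = 8.90 − 21.73 = -12.83 percentage points.

-12.83 percentage points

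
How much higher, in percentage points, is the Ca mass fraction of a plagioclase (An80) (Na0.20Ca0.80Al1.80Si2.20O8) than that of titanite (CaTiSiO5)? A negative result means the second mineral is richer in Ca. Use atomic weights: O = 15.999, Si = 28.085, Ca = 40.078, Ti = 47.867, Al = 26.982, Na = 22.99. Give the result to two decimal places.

First mineral: 32.062 g Ca in 275.007 g formula = 11.66 wt% Ca.
Second mineral: 40.078 g Ca in 196.025 g formula = 20.45 wt% Ca.
11.66% − 20.45% gives a difference of -8.79 percentage points.

-8.79 percentage points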